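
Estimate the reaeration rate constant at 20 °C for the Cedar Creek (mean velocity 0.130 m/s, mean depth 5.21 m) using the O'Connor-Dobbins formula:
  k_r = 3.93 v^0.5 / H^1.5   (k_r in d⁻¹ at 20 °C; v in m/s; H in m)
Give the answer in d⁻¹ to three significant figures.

k_r ≈ 0.119 d⁻¹

k_r = 3.93 × 0.130^0.5 / 5.21^1.5 = 3.93 × 0.3606 / 11.89 = 0.1192 d⁻¹.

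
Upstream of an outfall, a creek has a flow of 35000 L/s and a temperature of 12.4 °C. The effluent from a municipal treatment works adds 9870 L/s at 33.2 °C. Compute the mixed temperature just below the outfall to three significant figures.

Flow-weighted mixing: C = (Q_r C_r + Q_w C_w)/(Q_r + Q_w)
= (35000×12.4 + 9870×33.2)/(35000 + 9870) = 761700/44870 = 16.98 °C.

17.0 °C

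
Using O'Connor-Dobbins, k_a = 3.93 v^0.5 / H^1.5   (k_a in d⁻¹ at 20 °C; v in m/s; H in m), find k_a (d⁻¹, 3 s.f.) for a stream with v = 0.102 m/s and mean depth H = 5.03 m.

k_a ≈ 0.111 d⁻¹

k_a = 3.93 × 0.102^0.5 / 5.03^1.5 = 3.93 × 0.3194 / 11.28 = 0.1113 d⁻¹.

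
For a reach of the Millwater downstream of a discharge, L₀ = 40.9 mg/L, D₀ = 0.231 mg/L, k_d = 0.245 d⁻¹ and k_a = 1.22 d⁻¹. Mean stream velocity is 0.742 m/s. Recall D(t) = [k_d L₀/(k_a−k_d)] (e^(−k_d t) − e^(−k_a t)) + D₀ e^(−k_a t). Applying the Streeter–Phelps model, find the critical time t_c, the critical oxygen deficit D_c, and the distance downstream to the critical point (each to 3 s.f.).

t_c ≈ 1.62 d; D_c ≈ 5.52 mg/L; x_c ≈ 104 km

t_c = [1/(k_a−k_d)] ln[(k_a/k_d)(1 − D₀(k_a−k_d)/(k_d L₀))]
= [1/(1.22−0.245)] ln[(1.22/0.245)(1 − 0.231×0.9750/(0.245×40.9))]
= (1/0.9750) ln[4.980 × 0.9775] = 1.026 × ln(4.868) = 1.026 × 1.583 = 1.623 d.
L(t_c) = L₀ e^(−k_d t_c) = 40.9 × 0.6719 = 27.48 mg/L, and at the critical point k_a D_c = k_d L, so D_c = (0.245/1.22) × 27.48 = 5.518 mg/L.
x_c = v t_c = 0.742 m/s × 1.623 d × 86400 s/d = 104100 m ≈ 104 km.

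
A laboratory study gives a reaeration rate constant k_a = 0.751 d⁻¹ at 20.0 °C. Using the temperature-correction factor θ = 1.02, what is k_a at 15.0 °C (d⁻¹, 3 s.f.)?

k_a(T₂) = k_a(T₁) · θ^(T₂−T₁) = 0.751 × 1.02^(15.0−20.0)
= 0.751 × 1.02^-5.00 = 0.751 × 0.9057 = 0.6802 d⁻¹.

k_a ≈ 0.680 d⁻¹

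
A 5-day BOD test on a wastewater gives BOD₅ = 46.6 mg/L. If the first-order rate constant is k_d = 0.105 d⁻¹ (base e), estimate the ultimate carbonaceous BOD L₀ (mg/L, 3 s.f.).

BOD₅ = L₀(1 − e^(−5k_d)) ⇒ L₀ = BOD₅ / (1 − e^(−5×0.105))
= 46.6 / (1 − 0.5916) = 46.6 / 0.4084 = 114.1 mg/L.

L₀ ≈ 114 mg/L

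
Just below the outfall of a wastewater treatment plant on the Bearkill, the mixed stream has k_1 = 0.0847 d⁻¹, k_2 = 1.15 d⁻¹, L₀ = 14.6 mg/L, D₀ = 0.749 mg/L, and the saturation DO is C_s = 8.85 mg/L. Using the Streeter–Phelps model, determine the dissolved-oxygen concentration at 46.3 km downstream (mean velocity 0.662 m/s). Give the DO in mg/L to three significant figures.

DO ≈ 7.93 mg/L

Travel time t = x/v = 46.3 km / (0.662 m/s) = 46300 m / 0.662 m/s = 69940 s = 0.8095 d.
k_1 L₀/(k_2−k_1) = 0.0847×14.6/(1.15−0.0847) = 1.237/1.065 = 1.161 mg/L.
e^(−k_1 t) = e^(−0.0847×0.8095) = 0.9337; e^(−k_2 t) = e^(−1.15×0.8095) = 0.3942.
D = 1.161 × (0.9337 − 0.3942) + 0.749 × 0.3942 = 0.6263 + 0.2953 = 0.9216 mg/L.
DO = C_s − D = 8.85 − 0.9216 = 7.928 mg/L.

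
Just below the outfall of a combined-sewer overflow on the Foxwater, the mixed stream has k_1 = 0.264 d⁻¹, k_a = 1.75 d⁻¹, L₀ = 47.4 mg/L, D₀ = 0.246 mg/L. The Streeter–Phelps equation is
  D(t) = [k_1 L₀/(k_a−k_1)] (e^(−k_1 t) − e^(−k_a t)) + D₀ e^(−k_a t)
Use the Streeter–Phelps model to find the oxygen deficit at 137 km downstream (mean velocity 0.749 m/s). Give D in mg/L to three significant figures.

Travel time t = x/v = 137 km / (0.749 m/s) = 137000 m / 0.749 m/s = 182900 s = 2.117 d.
k_1 L₀/(k_a−k_1) = 0.264×47.4/(1.75−0.264) = 12.51/1.486 = 8.421 mg/L.
e^(−k_1 t) = e^(−0.264×2.117) = 0.5718; e^(−k_a t) = e^(−1.75×2.117) = 0.02461.
D = 8.421 × (0.5718 − 0.02461) + 0.246 × 0.02461 = 4.608 + 0.006053 = 4.614 mg/L.

D ≈ 4.61 mg/L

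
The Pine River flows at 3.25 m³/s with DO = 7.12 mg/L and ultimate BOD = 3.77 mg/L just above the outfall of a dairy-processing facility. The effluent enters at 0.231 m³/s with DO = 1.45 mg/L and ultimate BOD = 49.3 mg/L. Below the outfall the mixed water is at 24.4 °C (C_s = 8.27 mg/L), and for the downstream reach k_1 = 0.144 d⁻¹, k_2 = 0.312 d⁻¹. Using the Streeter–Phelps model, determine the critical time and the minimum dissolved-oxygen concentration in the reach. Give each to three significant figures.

t_c ≈ 2.79 d; minimum DO ≈ 6.17 mg/L

Mixed DO = (3.25×7.12 + 0.231×1.45)/(3.25+0.231) = 23.47/3.481 = 6.744 mg/L.
Mixed L₀ = (3.25×3.77 + 0.231×49.3)/(3.481) = 23.64/3.481 = 6.791 mg/L.
Initial deficit D₀ = C_s − DO₀ = 8.27 − 6.744 = 1.526 mg/L.
t_c = (1/0.1680) ln[(0.312/0.144)(1 − 1.526×0.1680/(0.144×6.791))] = 5.952 × ln(1.599) = 2.792 d.
D_c = (0.144/0.312) × 6.791 × e^(−0.144×2.792) = 0.4615 × 6.791 × 0.6689 = 2.097 mg/L.
Minimum DO = 8.27 − 2.097 = 6.173 mg/L.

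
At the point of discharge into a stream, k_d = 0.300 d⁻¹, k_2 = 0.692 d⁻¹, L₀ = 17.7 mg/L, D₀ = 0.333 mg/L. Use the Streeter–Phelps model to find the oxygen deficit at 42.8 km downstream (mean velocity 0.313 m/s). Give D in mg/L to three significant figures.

Travel time t = x/v = 42.8 km / (0.313 m/s) = 42800 m / 0.313 m/s = 136700 s = 1.583 d.
k_d L₀/(k_2−k_d) = 0.300×17.7/(0.692−0.300) = 5.310/0.3920 = 13.55 mg/L.
e^(−k_d t) = e^(−0.300×1.583) = 0.6220; e^(−k_2 t) = e^(−0.692×1.583) = 0.3345.
D = 13.55 × (0.6220 − 0.3345) + 0.333 × 0.3345 = 3.895 + 0.1114 = 4.006 mg/L.

D ≈ 4.01 mg/L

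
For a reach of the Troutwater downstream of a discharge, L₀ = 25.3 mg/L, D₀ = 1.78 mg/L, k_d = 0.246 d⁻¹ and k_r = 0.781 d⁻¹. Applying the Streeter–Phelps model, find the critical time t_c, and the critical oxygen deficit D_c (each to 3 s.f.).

t_c ≈ 1.85 d; D_c ≈ 5.06 mg/L

t_c = [1/(k_r−k_d)] ln[(k_r/k_d)(1 − D₀(k_r−k_d)/(k_d L₀))]
= [1/(0.781−0.246)] ln[(0.781/0.246)(1 − 1.78×0.5350/(0.246×25.3))]
= (1/0.5350) ln[3.175 × 0.8470] = 1.869 × ln(2.689) = 1.869 × 0.9892 = 1.849 d.
L(t_c) = L₀ e^(−k_d t_c) = 25.3 × 0.6346 = 16.05 mg/L, and at the critical point k_r D_c = k_d L, so D_c = (0.246/0.781) × 16.05 = 5.057 mg/L.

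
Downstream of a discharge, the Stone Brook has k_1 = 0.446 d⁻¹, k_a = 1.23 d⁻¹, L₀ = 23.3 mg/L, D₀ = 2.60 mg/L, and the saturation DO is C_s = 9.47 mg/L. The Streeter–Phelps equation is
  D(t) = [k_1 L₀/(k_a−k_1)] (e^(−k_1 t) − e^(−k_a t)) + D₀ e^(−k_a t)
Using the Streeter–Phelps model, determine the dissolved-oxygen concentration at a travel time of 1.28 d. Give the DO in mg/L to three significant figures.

k_1 L₀/(k_a−k_1) = 0.446×23.3/(1.23−0.446) = 10.39/0.7840 = 13.25 mg/L.
e^(−k_1 t) = e^(−0.446×1.280) = 0.5650; e^(−k_a t) = e^(−1.23×1.280) = 0.2071.
D = 13.25 × (0.5650 − 0.2071) + 2.60 × 0.2071 = 4.744 + 0.5385 = 5.282 mg/L.
DO = C_s − D = 9.47 − 5.282 = 4.188 mg/L.

DO ≈ 4.19 mg/L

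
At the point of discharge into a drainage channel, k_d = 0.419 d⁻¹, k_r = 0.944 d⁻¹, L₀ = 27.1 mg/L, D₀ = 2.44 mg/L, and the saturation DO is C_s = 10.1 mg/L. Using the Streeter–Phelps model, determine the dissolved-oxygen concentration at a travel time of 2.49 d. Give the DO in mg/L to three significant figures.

DO ≈ 4.31 mg/L

k_d L₀/(k_r−k_d) = 0.419×27.1/(0.944−0.419) = 11.35/0.5250 = 21.63 mg/L.
e^(−k_d t) = e^(−0.419×2.490) = 0.3523; e^(−k_r t) = e^(−0.944×2.490) = 0.09532.
D = 21.63 × (0.3523 − 0.09532) + 2.44 × 0.09532 = 5.558 + 0.2326 = 5.790 mg/L.
DO = C_s − D = 10.1 − 5.790 = 4.310 mg/L.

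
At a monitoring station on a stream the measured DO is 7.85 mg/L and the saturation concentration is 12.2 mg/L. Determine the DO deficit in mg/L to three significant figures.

D = C_s − C = 12.2 − 7.85 = 4.35 mg/L.

D ≈ 4.35 mg/L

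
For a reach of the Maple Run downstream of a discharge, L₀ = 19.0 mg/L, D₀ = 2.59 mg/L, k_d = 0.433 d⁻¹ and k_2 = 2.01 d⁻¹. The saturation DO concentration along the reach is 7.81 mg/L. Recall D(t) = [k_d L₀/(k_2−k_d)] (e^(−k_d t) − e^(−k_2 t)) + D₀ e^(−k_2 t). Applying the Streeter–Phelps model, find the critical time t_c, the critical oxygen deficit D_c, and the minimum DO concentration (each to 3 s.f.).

t_c = [1/(k_2−k_d)] ln[(k_2/k_d)(1 − D₀(k_2−k_d)/(k_d L₀))]
= [1/(2.01−0.433)] ln[(2.01/0.433)(1 − 2.59×1.577/(0.433×19.0))]
= (1/1.577) ln[4.642 × 0.5035] = 0.6341 × ln(2.337) = 0.6341 × 0.8490 = 0.5384 d.
L(t_c) = L₀ e^(−k_d t_c) = 19.0 × 0.7921 = 15.05 mg/L, and at the critical point k_2 D_c = k_d L, so D_c = (0.433/2.01) × 15.05 = 3.242 mg/L.
Minimum DO = C_s − D_c = 7.81 − 3.242 = 4.568 mg/L.

t_c ≈ 0.538 d; D_c ≈ 3.24 mg/L; min DO ≈ 4.57 mg/L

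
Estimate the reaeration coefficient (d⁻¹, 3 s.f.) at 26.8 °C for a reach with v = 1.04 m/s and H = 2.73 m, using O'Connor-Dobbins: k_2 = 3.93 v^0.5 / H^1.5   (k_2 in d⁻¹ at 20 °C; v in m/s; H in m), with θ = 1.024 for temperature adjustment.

k_2 ≈ 1.04 d⁻¹

k_2(20) = 3.93 × 1.04^0.5 / 2.73^1.5 = 3.93 × 1.020 / 4.511 = 0.8885 d⁻¹.
k_2(26.8) = 0.8885 × 1.024^(26.8−20) = 0.8885 × 1.175 = 1.044 d⁻¹.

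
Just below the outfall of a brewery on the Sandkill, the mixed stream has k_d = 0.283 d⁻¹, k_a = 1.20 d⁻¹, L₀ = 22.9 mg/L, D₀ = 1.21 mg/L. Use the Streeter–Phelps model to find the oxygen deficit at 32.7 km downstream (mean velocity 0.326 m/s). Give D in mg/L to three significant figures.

Travel time t = x/v = 32.7 km / (0.326 m/s) = 32700 m / 0.326 m/s = 100300 s = 1.161 d.
k_d L₀/(k_a−k_d) = 0.283×22.9/(1.20−0.283) = 6.481/0.9170 = 7.067 mg/L.
e^(−k_d t) = e^(−0.283×1.161) = 0.7200; e^(−k_a t) = e^(−1.20×1.161) = 0.2483.
D = 7.067 × (0.7200 − 0.2483) + 1.21 × 0.2483 = 3.333 + 0.3004 = 3.634 mg/L.

D ≈ 3.63 mg/L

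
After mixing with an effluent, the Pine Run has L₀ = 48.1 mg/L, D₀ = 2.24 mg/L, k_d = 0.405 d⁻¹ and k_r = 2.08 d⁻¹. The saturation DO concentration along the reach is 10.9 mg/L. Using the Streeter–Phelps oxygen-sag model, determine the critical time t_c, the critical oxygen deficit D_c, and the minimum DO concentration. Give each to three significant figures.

With k_r/k_d = 5.136 and 1 − D₀(k_r−k_d)/(k_d L₀) = 0.8074,
t_c = ln(5.136 × 0.8074) / (2.08 − 0.405) = ln(4.147) / 1.675 = 1.422/1.675 = 0.8491 d.
L(t_c) = L₀ e^(−k_d t_c) = 48.1 × 0.7090 = 34.10 mg/L, and at the critical point k_r D_c = k_d L, so D_c = (0.405/2.08) × 34.10 = 6.640 mg/L.
Minimum DO = C_s − D_c = 10.9 − 6.640 = 4.260 mg/L.

t_c ≈ 0.849 d; D_c ≈ 6.64 mg/L; min DO ≈ 4.26 mg/L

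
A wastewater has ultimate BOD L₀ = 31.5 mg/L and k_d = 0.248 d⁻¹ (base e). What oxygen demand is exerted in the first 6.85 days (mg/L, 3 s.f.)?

y_t = L₀(1 − e^(−k_d t)) = 31.5 × (1 − e^(−0.248×6.85))
= 31.5 × (1 − 0.1829) = 31.5 × 0.8171 = 25.74 mg/L.

y ≈ 25.7 mg/L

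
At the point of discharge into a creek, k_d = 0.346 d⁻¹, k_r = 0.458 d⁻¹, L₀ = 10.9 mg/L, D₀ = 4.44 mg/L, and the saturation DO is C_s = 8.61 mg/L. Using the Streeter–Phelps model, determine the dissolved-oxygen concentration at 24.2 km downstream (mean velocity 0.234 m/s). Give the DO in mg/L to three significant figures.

DO ≈ 3.25 mg/L

Travel time t = x/v = 24.2 km / (0.234 m/s) = 24200 m / 0.234 m/s = 103400 s = 1.197 d.
k_d L₀/(k_r−k_d) = 0.346×10.9/(0.458−0.346) = 3.771/0.1120 = 33.67 mg/L.
e^(−k_d t) = e^(−0.346×1.197) = 0.6609; e^(−k_r t) = e^(−0.458×1.197) = 0.5780.
D = 33.67 × (0.6609 − 0.5780) + 4.44 × 0.5780 = 2.792 + 2.566 = 5.358 mg/L.
DO = C_s − D = 8.61 − 5.358 = 3.252 mg/L.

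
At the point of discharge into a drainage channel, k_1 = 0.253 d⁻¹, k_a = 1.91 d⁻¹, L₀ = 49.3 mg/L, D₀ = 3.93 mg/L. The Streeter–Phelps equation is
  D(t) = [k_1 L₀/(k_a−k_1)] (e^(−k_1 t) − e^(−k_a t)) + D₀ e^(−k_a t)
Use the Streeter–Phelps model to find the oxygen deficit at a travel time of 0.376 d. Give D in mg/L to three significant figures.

k_1 L₀/(k_a−k_1) = 0.253×49.3/(1.91−0.253) = 12.47/1.657 = 7.527 mg/L.
e^(−k_1 t) = e^(−0.253×0.3760) = 0.9093; e^(−k_a t) = e^(−1.91×0.3760) = 0.4876.
D = 7.527 × (0.9093 − 0.4876) + 3.93 × 0.4876 = 3.174 + 1.916 = 5.090 mg/L.

D ≈ 5.09 mg/L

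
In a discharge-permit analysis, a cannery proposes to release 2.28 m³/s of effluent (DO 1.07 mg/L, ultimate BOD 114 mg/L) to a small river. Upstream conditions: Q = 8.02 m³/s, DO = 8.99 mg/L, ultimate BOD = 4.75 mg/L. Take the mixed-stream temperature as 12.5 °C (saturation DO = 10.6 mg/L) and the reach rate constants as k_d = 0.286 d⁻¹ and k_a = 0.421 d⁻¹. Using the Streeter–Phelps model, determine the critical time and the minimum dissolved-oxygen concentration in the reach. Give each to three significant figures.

Mixed DO = (8.02×8.99 + 2.28×1.07)/(8.02+2.28) = 74.54/10.30 = 7.237 mg/L.
Mixed L₀ = (8.02×4.75 + 2.28×114)/(10.30) = 298.0/10.30 = 28.93 mg/L.
Initial deficit D₀ = C_s − DO₀ = 10.6 − 7.237 = 3.363 mg/L.
t_c = (1/0.1350) ln[(0.421/0.286)(1 − 3.363×0.1350/(0.286×28.93))] = 7.407 × ln(1.391) = 2.446 d.
D_c = (0.286/0.421) × 28.93 × e^(−0.286×2.446) = 0.6793 × 28.93 × 0.4968 = 9.765 mg/L.
Minimum DO = 10.6 − 9.765 = 0.8350 mg/L.

t_c ≈ 2.45 d; minimum DO ≈ 0.835 mg/L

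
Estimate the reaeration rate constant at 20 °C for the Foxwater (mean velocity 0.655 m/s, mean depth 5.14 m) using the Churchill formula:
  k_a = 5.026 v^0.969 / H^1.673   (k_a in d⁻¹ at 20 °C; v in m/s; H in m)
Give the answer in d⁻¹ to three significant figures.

k_a = 5.026 × 0.655^0.969 / 5.14^1.673 = 5.026 × 0.6636 / 15.47 = 0.2156 d⁻¹.

k_a ≈ 0.216 d⁻¹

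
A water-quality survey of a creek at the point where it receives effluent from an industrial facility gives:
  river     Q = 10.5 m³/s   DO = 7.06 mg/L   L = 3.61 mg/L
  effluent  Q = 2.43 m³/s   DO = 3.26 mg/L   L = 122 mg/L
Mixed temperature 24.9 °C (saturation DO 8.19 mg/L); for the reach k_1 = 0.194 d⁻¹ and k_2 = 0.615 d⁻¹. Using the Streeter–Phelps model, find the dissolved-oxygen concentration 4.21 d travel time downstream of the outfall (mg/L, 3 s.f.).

DO ≈ 3.68 mg/L

Mixed DO = (10.5×7.06 + 2.43×3.26)/(10.5+2.43) = 82.05/12.93 = 6.346 mg/L.
Mixed L₀ = (10.5×3.61 + 2.43×122)/(12.93) = 334.4/12.93 = 25.86 mg/L.
Initial deficit D₀ = C_s − DO₀ = 8.19 − 6.346 = 1.844 mg/L.
D(4.21) = [0.194×25.86/(0.615−0.194)](e^(−0.194×4.21) − e^(−0.615×4.21)) + 1.844 e^(−0.615×4.21)
= 11.92 × (0.4419 − 0.07508) + 1.844 × 0.07508 = 4.509 mg/L.
DO = 8.19 − 4.509 = 3.681 mg/L.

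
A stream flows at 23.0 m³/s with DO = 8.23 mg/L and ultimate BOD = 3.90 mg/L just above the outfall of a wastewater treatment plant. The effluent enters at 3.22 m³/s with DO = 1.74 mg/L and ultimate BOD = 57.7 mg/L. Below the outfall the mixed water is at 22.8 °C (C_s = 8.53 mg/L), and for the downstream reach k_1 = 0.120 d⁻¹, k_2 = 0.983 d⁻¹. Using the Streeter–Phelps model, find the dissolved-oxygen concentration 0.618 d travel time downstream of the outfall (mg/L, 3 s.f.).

DO ≈ 7.37 mg/L

Mixed DO = (23.0×8.23 + 3.22×1.74)/(23.0+3.22) = 194.9/26.22 = 7.433 mg/L.
Mixed L₀ = (23.0×3.90 + 3.22×57.7)/(26.22) = 275.5/26.22 = 10.51 mg/L.
Initial deficit D₀ = C_s − DO₀ = 8.53 − 7.433 = 1.097 mg/L.
D(0.618) = [0.120×10.51/(0.983−0.120)](e^(−0.120×0.618) − e^(−0.983×0.618)) + 1.097 e^(−0.983×0.618)
= 1.461 × (0.9285 − 0.5447) + 1.097 × 0.5447 = 1.158 mg/L.
DO = 8.53 − 1.158 = 7.372 mg/L.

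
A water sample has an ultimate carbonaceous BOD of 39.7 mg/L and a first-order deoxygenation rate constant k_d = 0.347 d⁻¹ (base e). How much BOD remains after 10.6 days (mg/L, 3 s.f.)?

L ≈ 1.00 mg/L

L_t = L₀ e^(−k_d t) = 39.7 × e^(−0.347×10.6) = 39.7 × 0.02527 = 1.003 mg/L.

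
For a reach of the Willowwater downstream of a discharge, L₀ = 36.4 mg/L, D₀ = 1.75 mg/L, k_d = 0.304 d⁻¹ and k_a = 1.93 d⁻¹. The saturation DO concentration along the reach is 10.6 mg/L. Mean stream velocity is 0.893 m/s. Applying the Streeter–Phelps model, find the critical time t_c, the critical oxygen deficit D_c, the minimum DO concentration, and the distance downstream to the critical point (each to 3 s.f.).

t_c = [1/(k_a−k_d)] ln[(k_a/k_d)(1 − D₀(k_a−k_d)/(k_d L₀))]
= [1/(1.93−0.304)] ln[(1.93/0.304)(1 − 1.75×1.626/(0.304×36.4))]
= (1/1.626) ln[6.349 × 0.7429] = 0.6150 × ln(4.716) = 0.6150 × 1.551 = 0.9539 d.
L(t_c) = L₀ e^(−k_d t_c) = 36.4 × 0.7483 = 27.24 mg/L, and at the critical point k_a D_c = k_d L, so D_c = (0.304/1.93) × 27.24 = 4.290 mg/L.
Minimum DO = C_s − D_c = 10.6 − 4.290 = 6.310 mg/L.
x_c = v t_c = 0.893 m/s × 0.9539 d × 86400 s/d = 73600 m ≈ 73.6 km.

t_c ≈ 0.954 d; D_c ≈ 4.29 mg/L; min DO ≈ 6.31 mg/L; x_c ≈ 73.6 km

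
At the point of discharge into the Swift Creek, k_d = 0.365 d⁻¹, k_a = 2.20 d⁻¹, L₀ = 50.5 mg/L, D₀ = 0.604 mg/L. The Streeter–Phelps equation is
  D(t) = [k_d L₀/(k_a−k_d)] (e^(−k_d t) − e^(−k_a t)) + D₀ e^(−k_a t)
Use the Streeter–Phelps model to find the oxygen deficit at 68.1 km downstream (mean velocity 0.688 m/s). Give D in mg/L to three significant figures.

Travel time t = x/v = 68.1 km / (0.688 m/s) = 68100 m / 0.688 m/s = 98980 s = 1.146 d.
k_d L₀/(k_a−k_d) = 0.365×50.5/(2.20−0.365) = 18.43/1.835 = 10.04 mg/L.
e^(−k_d t) = e^(−0.365×1.146) = 0.6583; e^(−k_a t) = e^(−2.20×1.146) = 0.08043.
D = 10.04 × (0.6583 − 0.08043) + 0.604 × 0.08043 = 5.804 + 0.04858 = 5.853 mg/L.

D ≈ 5.85 mg/L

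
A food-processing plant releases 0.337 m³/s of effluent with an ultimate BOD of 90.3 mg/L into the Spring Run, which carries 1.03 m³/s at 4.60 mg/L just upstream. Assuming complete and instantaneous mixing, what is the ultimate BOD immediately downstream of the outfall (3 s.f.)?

25.7 mg/L

Flow-weighted mixing: C = (Q_r C_r + Q_w C_w)/(Q_r + Q_w)
= (1.03×4.60 + 0.337×90.3)/(1.03 + 0.337) = 35.17/1.367 = 25.73 mg/L.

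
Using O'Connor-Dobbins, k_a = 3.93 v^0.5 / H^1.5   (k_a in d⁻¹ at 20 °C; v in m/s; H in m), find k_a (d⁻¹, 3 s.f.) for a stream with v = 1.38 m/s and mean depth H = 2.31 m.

k_a ≈ 1.31 d⁻¹

k_a = 3.93 × 1.38^0.5 / 2.31^1.5 = 3.93 × 1.175 / 3.511 = 1.315 d⁻¹.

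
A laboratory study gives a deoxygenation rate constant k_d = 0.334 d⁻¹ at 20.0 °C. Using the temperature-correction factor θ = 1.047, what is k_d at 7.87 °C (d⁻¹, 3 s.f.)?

k_d(T₂) = k_d(T₁) · θ^(T₂−T₁) = 0.334 × 1.047^(7.87−20.0)
= 0.334 × 1.047^-12.1 = 0.334 × 0.5729 = 0.1913 d⁻¹.

k_d ≈ 0.191 d⁻¹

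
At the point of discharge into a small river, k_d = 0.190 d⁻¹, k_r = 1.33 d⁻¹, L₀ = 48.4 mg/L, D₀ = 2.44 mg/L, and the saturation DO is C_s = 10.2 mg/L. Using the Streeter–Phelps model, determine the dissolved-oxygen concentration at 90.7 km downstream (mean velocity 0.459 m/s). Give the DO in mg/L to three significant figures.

DO ≈ 5.25 mg/L

Travel time t = x/v = 90.7 km / (0.459 m/s) = 90700 m / 0.459 m/s = 197600 s = 2.287 d.
k_d L₀/(k_r−k_d) = 0.190×48.4/(1.33−0.190) = 9.196/1.140 = 8.067 mg/L.
e^(−k_d t) = e^(−0.190×2.287) = 0.6476; e^(−k_r t) = e^(−1.33×2.287) = 0.04775.
D = 8.067 × (0.6476 − 0.04775) + 2.44 × 0.04775 = 4.838 + 0.1165 = 4.955 mg/L.
DO = C_s − D = 10.2 − 4.955 = 5.245 mg/L.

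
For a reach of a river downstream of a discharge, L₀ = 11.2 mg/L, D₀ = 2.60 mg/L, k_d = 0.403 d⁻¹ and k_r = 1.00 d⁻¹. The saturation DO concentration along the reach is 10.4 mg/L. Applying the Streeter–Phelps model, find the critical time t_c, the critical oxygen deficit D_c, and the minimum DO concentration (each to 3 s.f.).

t_c = [1/(k_r−k_d)] ln[(k_r/k_d)(1 − D₀(k_r−k_d)/(k_d L₀))]
= [1/(1.00−0.403)] ln[(1.00/0.403)(1 − 2.60×0.5970/(0.403×11.2))]
= (1/0.5970) ln[2.481 × 0.6561] = 1.675 × ln(1.628) = 1.675 × 0.4874 = 0.8164 d.
D_c = (k_d/k_r) L₀ e^(−k_d t_c) = (0.403/1.00) × 11.2 × e^(−0.403×0.8164) = 0.4030 × 11.2 × 0.7196 = 3.248 mg/L.
Minimum DO = C_s − D_c = 10.4 − 3.248 = 7.152 mg/L.

t_c ≈ 0.816 d; D_c ≈ 3.25 mg/L; min DO ≈ 7.15 mg/L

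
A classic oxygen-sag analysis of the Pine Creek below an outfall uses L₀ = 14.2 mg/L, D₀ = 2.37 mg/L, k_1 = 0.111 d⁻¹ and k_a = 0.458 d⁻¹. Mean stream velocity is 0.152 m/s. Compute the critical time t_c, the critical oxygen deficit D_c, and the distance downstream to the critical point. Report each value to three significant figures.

t_c ≈ 1.96 d; D_c ≈ 2.77 mg/L; x_c ≈ 25.7 km

With k_a/k_1 = 4.126 and 1 − D₀(k_a−k_1)/(k_1 L₀) = 0.4782,
t_c = ln(4.126 × 0.4782) / (0.458 − 0.111) = ln(1.973) / 0.3470 = 0.6797/0.3470 = 1.959 d.
L(t_c) = L₀ e^(−k_1 t_c) = 14.2 × 0.8046 = 11.43 mg/L, and at the critical point k_a D_c = k_1 L, so D_c = (0.111/0.458) × 11.43 = 2.769 mg/L.
x_c = v t_c = 0.152 m/s × 1.959 d × 86400 s/d = 25720 m ≈ 25.7 km.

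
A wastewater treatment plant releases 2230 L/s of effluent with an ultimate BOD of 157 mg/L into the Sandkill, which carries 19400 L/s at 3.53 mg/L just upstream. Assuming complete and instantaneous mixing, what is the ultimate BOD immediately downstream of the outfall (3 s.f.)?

19.4 mg/L

Flow-weighted mixing: C = (Q_r C_r + Q_w C_w)/(Q_r + Q_w)
= (19400×3.53 + 2230×157)/(19400 + 2230) = 418600/21630 = 19.35 mg/L.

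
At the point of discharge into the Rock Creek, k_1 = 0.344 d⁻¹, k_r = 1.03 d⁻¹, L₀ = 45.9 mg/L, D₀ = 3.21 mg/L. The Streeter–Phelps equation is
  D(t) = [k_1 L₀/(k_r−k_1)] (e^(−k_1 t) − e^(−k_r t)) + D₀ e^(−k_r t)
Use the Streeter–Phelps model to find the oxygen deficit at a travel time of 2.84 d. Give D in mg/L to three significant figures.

k_1 L₀/(k_r−k_1) = 0.344×45.9/(1.03−0.344) = 15.79/0.6860 = 23.02 mg/L.
e^(−k_1 t) = e^(−0.344×2.840) = 0.3765; e^(−k_r t) = e^(−1.03×2.840) = 0.05365.
D = 23.02 × (0.3765 − 0.05365) + 3.21 × 0.05365 = 7.430 + 0.1722 = 7.602 mg/L.

D ≈ 7.60 mg/L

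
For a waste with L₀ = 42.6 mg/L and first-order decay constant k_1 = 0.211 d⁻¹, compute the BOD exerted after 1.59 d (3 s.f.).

y_t = L₀(1 − e^(−k_1 t)) = 42.6 × (1 − e^(−0.211×1.59))
= 42.6 × (1 − 0.7150) = 42.6 × 0.2850 = 12.14 mg/L.

y ≈ 12.1 mg/L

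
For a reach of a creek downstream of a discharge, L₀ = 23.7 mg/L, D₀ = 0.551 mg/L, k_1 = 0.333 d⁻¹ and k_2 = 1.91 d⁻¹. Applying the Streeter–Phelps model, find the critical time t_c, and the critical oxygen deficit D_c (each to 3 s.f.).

t_c ≈ 1.03 d; D_c ≈ 2.93 mg/L

At the critical point dD/dt = 0, so k_1 L₀ e^(−k_1 t) = k_2 D. Substituting D(t) from the Streeter–Phelps equation and solving for t gives
t_c = ln[(k_2/k_1)(1 − D₀(k_2−k_1)/(k_1 L₀))] / (k_2−k_1).
Here k_2−k_1 = 1.577 d⁻¹ and 1 − D₀(k_2−k_1)/(k_1 L₀) = 1 − 0.551×1.577/(0.333×23.7) = 0.8899, so
t_c = ln(5.736 × 0.8899) / 1.577 = 1.630 / 1.577 = 1.034 d.
D_c = (k_1/k_2) L₀ e^(−k_1 t_c) = (0.333/1.91) × 23.7 × e^(−0.333×1.034) = 0.1743 × 23.7 × 0.7088 = 2.929 mg/L.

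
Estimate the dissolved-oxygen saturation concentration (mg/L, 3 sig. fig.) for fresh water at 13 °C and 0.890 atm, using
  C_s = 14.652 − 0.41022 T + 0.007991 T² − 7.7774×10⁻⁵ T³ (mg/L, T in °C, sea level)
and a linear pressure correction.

At sea level: C_s = 14.652 − 0.41022×13 + 0.007991×13² − 7.7774×10⁻⁵×13³ = 10.50 mg/L.
Pressure correction: C_s' = 10.50 × 0.890 = 9.344 mg/L.

C_s ≈ 9.34 mg/L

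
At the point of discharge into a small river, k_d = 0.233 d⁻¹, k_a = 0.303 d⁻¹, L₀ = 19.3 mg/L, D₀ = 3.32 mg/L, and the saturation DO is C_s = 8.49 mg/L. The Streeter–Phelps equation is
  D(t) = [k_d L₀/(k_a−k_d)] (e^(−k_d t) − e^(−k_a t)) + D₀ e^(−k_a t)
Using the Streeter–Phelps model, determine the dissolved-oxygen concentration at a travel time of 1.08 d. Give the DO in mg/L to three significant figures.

DO ≈ 2.46 mg/L

k_d L₀/(k_a−k_d) = 0.233×19.3/(0.303−0.233) = 4.497/0.07000 = 64.24 mg/L.
e^(−k_d t) = e^(−0.233×1.080) = 0.7775; e^(−k_a t) = e^(−0.303×1.080) = 0.7209.
D = 64.24 × (0.7775 − 0.7209) + 3.32 × 0.7209 = 3.637 + 2.393 = 6.030 mg/L.
DO = C_s − D = 8.49 − 6.030 = 2.460 mg/L.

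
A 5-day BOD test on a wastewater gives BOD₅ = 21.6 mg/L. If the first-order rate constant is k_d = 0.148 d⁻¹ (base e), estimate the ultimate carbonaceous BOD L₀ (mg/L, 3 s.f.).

BOD₅ = L₀(1 − e^(−5k_d)) ⇒ L₀ = BOD₅ / (1 − e^(−5×0.148))
= 21.6 / (1 − 0.4771) = 21.6 / 0.5229 = 41.31 mg/L.

L₀ ≈ 41.3 mg/L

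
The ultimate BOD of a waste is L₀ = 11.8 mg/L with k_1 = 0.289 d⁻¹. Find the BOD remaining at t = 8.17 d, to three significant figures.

L ≈ 1.11 mg/L

L_t = L₀ e^(−k_1 t) = 11.8 × e^(−0.289×8.17) = 11.8 × 0.09431 = 1.113 mg/L.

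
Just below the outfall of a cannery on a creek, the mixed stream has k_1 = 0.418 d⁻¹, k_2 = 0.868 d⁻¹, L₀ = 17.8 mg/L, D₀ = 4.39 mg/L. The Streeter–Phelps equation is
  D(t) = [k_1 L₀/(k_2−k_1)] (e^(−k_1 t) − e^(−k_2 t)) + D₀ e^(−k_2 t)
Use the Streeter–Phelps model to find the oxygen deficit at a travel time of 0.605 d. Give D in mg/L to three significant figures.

k_1 L₀/(k_2−k_1) = 0.418×17.8/(0.868−0.418) = 7.440/0.4500 = 16.53 mg/L.
e^(−k_1 t) = e^(−0.418×0.6050) = 0.7766; e^(−k_2 t) = e^(−0.868×0.6050) = 0.5915.
D = 16.53 × (0.7766 − 0.5915) + 4.39 × 0.5915 = 3.060 + 2.597 = 5.657 mg/L.

D ≈ 5.66 mg/L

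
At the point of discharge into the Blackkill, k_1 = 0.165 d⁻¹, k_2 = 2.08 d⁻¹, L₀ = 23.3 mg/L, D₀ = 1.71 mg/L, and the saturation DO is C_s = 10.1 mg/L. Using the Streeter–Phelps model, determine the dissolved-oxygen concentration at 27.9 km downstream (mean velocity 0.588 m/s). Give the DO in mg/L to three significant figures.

Travel time t = x/v = 27.9 km / (0.588 m/s) = 27900 m / 0.588 m/s = 47450 s = 0.5492 d.
k_1 L₀/(k_2−k_1) = 0.165×23.3/(2.08−0.165) = 3.845/1.915 = 2.008 mg/L.
e^(−k_1 t) = e^(−0.165×0.5492) = 0.9134; e^(−k_2 t) = e^(−2.08×0.5492) = 0.3191.
D = 2.008 × (0.9134 − 0.3191) + 1.71 × 0.3191 = 1.193 + 0.5456 = 1.739 mg/L.
DO = C_s − D = 10.1 − 1.739 = 8.361 mg/L.

DO ≈ 8.36 mg/L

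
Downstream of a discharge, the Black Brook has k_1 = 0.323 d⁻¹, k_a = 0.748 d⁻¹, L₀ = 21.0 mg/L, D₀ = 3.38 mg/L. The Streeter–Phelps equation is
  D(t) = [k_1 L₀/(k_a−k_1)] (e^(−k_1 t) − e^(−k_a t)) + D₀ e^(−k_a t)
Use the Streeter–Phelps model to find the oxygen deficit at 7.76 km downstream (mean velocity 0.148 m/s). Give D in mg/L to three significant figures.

D ≈ 5.13 mg/L

Travel time t = x/v = 7.76 km / (0.148 m/s) = 7760 m / 0.148 m/s = 52430 s = 0.6069 d.
k_1 L₀/(k_a−k_1) = 0.323×21.0/(0.748−0.323) = 6.783/0.4250 = 15.96 mg/L.
e^(−k_1 t) = e^(−0.323×0.6069) = 0.8220; e^(−k_a t) = e^(−0.748×0.6069) = 0.6351.
D = 15.96 × (0.8220 − 0.6351) + 3.38 × 0.6351 = 2.982 + 2.147 = 5.129 mg/L.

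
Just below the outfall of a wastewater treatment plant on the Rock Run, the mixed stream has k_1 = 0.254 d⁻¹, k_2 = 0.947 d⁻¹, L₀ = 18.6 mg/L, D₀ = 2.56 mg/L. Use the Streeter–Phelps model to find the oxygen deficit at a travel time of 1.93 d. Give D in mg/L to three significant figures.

D ≈ 3.49 mg/L

k_1 L₀/(k_2−k_1) = 0.254×18.6/(0.947−0.254) = 4.724/0.6930 = 6.817 mg/L.
e^(−k_1 t) = e^(−0.254×1.930) = 0.6125; e^(−k_2 t) = e^(−0.947×1.930) = 0.1608.
D = 6.817 × (0.6125 − 0.1608) + 2.56 × 0.1608 = 3.079 + 0.4116 = 3.491 mg/L.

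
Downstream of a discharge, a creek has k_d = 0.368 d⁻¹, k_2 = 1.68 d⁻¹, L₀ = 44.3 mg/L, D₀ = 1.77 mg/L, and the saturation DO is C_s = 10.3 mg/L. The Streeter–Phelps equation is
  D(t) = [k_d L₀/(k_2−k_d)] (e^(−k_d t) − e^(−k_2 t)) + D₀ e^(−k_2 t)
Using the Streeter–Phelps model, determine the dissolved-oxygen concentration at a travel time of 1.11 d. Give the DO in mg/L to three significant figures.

k_d L₀/(k_2−k_d) = 0.368×44.3/(1.68−0.368) = 16.30/1.312 = 12.43 mg/L.
e^(−k_d t) = e^(−0.368×1.110) = 0.6647; e^(−k_2 t) = e^(−1.68×1.110) = 0.1549.
D = 12.43 × (0.6647 − 0.1549) + 1.77 × 0.1549 = 6.334 + 0.2742 = 6.608 mg/L.
DO = C_s − D = 10.3 − 6.608 = 3.692 mg/L.

DO ≈ 3.69 mg/L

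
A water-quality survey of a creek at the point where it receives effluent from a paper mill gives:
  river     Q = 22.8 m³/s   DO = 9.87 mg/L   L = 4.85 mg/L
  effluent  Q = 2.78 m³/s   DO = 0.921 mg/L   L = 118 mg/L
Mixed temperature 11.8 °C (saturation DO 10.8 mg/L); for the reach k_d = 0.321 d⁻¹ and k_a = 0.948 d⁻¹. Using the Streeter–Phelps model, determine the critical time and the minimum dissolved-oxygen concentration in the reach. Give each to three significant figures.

t_c ≈ 1.34 d; minimum DO ≈ 7.02 mg/L

Mixed DO = (22.8×9.87 + 2.78×0.921)/(22.8+2.78) = 227.6/25.58 = 8.897 mg/L.
Mixed L₀ = (22.8×4.85 + 2.78×118)/(25.58) = 438.6/25.58 = 17.15 mg/L.
Initial deficit D₀ = C_s − DO₀ = 10.8 − 8.897 = 1.903 mg/L.
t_c = (1/0.6270) ln[(0.948/0.321)(1 − 1.903×0.6270/(0.321×17.15))] = 1.595 × ln(2.313) = 1.338 d.
D_c = (0.321/0.948) × 17.15 × e^(−0.321×1.338) = 0.3386 × 17.15 × 0.6509 = 3.779 mg/L.
Minimum DO = 10.8 − 3.779 = 7.021 mg/L.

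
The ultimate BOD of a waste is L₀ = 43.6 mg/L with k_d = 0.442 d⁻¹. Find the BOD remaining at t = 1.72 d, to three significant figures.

L ≈ 20.4 mg/L

L_t = L₀ e^(−k_d t) = 43.6 × e^(−0.442×1.72) = 43.6 × 0.4676 = 20.39 mg/L.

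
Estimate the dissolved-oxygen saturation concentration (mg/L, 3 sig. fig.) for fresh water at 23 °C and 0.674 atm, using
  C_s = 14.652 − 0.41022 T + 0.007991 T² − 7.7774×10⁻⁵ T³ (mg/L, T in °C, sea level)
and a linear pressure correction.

C_s ≈ 5.73 mg/L

At sea level: C_s = 14.652 − 0.41022×23 + 0.007991×23² − 7.7774×10⁻⁵×23³ = 8.498 mg/L.
Pressure correction: C_s' = 8.498 × 0.674 = 5.728 mg/L.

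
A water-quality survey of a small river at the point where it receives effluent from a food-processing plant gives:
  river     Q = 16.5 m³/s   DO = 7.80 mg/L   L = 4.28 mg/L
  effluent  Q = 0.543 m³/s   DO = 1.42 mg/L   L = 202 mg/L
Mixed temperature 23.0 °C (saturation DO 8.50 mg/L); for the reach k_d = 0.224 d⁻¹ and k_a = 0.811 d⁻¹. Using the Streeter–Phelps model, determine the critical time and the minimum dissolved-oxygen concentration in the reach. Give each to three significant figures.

t_c ≈ 1.76 d; minimum DO ≈ 6.53 mg/L

Mixed DO = (16.5×7.80 + 0.543×1.42)/(16.5+0.543) = 129.5/17.04 = 7.597 mg/L.
Mixed L₀ = (16.5×4.28 + 0.543×202)/(17.04) = 180.3/17.04 = 10.58 mg/L.
Initial deficit D₀ = C_s − DO₀ = 8.50 − 7.597 = 0.9033 mg/L.
t_c = (1/0.5870) ln[(0.811/0.224)(1 − 0.9033×0.5870/(0.224×10.58))] = 1.704 × ln(2.810) = 1.760 d.
D_c = (0.224/0.811) × 10.58 × e^(−0.224×1.760) = 0.2762 × 10.58 × 0.6741 = 1.970 mg/L.
Minimum DO = 8.50 − 1.970 = 6.530 mg/L.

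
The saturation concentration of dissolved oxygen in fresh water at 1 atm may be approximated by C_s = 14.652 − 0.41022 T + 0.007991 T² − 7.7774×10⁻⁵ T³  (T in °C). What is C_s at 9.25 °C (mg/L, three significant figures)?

C_s ≈ 11.5 mg/L

C_s = 14.652 − 0.41022×9.25 + 0.007991×9.25² − 7.7774×10⁻⁵×9.25³ = 11.48 mg/L.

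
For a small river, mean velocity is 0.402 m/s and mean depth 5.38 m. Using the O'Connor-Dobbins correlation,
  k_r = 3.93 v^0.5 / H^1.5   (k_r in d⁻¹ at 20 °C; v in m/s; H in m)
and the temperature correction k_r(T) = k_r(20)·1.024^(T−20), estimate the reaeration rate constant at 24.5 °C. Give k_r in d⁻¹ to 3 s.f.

k_r ≈ 0.222 d⁻¹

k_r(20) = 3.93 × 0.402^0.5 / 5.38^1.5 = 3.93 × 0.6340 / 12.48 = 0.1997 d⁻¹.
k_r(24.5) = 0.1997 × 1.024^(24.5−20) = 0.1997 × 1.113 = 0.2222 d⁻¹.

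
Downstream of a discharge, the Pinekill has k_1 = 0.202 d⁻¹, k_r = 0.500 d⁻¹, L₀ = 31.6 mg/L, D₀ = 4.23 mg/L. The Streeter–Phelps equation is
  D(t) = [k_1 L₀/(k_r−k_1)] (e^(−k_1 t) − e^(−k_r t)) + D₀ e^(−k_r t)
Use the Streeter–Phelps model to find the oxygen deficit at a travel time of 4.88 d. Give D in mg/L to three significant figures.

k_1 L₀/(k_r−k_1) = 0.202×31.6/(0.500−0.202) = 6.383/0.2980 = 21.42 mg/L.
e^(−k_1 t) = e^(−0.202×4.880) = 0.3732; e^(−k_r t) = e^(−0.500×4.880) = 0.08716.
D = 21.42 × (0.3732 − 0.08716) + 4.23 × 0.08716 = 6.126 + 0.3687 = 6.495 mg/L.

D ≈ 6.49 mg/L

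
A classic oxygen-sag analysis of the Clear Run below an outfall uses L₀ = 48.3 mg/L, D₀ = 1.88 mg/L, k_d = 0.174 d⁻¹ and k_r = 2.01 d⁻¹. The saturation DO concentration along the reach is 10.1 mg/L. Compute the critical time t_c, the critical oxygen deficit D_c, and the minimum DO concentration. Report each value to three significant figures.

t_c ≈ 1.04 d; D_c ≈ 3.49 mg/L; min DO ≈ 6.61 mg/L

t_c = [1/(k_r−k_d)] ln[(k_r/k_d)(1 − D₀(k_r−k_d)/(k_d L₀))]
= [1/(2.01−0.174)] ln[(2.01/0.174)(1 − 1.88×1.836/(0.174×48.3))]
= (1/1.836) ln[11.55 × 0.5893] = 0.5447 × ln(6.807) = 0.5447 × 1.918 = 1.045 d.
L(t_c) = L₀ e^(−k_d t_c) = 48.3 × 0.8338 = 40.27 mg/L, and at the critical point k_r D_c = k_d L, so D_c = (0.174/2.01) × 40.27 = 3.486 mg/L.
Minimum DO = C_s − D_c = 10.1 − 3.486 = 6.614 mg/L.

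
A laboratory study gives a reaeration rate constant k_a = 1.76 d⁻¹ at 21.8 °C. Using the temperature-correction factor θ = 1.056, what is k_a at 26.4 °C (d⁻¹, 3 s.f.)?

k_a ≈ 2.26 d⁻¹

k_a(T₂) = k_a(T₁) · θ^(T₂−T₁) = 1.76 × 1.056^(26.4−21.8)
= 1.76 × 1.056^4.60 = 1.76 × 1.285 = 2.261 d⁻¹.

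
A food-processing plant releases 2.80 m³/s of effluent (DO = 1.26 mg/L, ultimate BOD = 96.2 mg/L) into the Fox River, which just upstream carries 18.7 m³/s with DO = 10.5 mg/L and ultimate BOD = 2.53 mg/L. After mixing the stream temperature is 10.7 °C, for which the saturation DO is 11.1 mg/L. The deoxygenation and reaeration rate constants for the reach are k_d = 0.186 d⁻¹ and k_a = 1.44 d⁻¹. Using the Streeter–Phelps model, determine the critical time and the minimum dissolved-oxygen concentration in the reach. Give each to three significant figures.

Mixed DO = (18.7×10.5 + 2.80×1.26)/(18.7+2.80) = 199.9/21.50 = 9.297 mg/L.
Mixed L₀ = (18.7×2.53 + 2.80×96.2)/(21.50) = 316.7/21.50 = 14.73 mg/L.
Initial deficit D₀ = C_s − DO₀ = 11.1 − 9.297 = 1.803 mg/L.
t_c = (1/1.254) ln[(1.44/0.186)(1 − 1.803×1.254/(0.186×14.73))] = 0.7974 × ln(1.351) = 0.2401 d.
D_c = (0.186/1.44) × 14.73 × e^(−0.186×0.2401) = 0.1292 × 14.73 × 0.9563 = 1.819 mg/L.
Minimum DO = 11.1 − 1.819 = 9.281 mg/L.

t_c ≈ 0.240 d; minimum DO ≈ 9.28 mg/L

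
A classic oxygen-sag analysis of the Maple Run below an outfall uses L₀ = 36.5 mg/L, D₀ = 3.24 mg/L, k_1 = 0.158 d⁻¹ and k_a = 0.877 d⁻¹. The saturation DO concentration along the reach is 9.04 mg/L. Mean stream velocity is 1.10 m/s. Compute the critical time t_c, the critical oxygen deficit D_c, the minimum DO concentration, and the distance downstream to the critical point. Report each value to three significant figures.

t_c ≈ 1.66 d; D_c ≈ 5.06 mg/L; min DO ≈ 3.98 mg/L; x_c ≈ 158 km

t_c = [1/(k_a−k_1)] ln[(k_a/k_1)(1 − D₀(k_a−k_1)/(k_1 L₀))]
= [1/(0.877−0.158)] ln[(0.877/0.158)(1 − 3.24×0.7190/(0.158×36.5))]
= (1/0.7190) ln[5.551 × 0.5961] = 1.391 × ln(3.308) = 1.391 × 1.196 = 1.664 d.
D_c = (k_1/k_a) L₀ e^(−k_1 t_c) = (0.158/0.877) × 36.5 × e^(−0.158×1.664) = 0.1802 × 36.5 × 0.7688 = 5.055 mg/L.
Minimum DO = C_s − D_c = 9.04 − 5.055 = 3.985 mg/L.
x_c = v t_c = 1.10 m/s × 1.664 d × 86400 s/d = 158200 m ≈ 158 km.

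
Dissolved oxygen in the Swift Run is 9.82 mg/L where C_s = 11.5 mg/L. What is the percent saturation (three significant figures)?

85.4 % saturation

% saturation = C/C_s × 100 = 9.82/11.5 × 100 = 85.4 %.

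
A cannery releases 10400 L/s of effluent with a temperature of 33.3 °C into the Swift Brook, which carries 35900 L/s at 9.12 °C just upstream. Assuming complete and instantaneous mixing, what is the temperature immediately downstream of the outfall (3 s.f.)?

Flow-weighted mixing: C = (Q_r C_r + Q_w C_w)/(Q_r + Q_w)
= (35900×9.12 + 10400×33.3)/(35900 + 10400) = 673700/46300 = 14.55 °C.

14.6 °C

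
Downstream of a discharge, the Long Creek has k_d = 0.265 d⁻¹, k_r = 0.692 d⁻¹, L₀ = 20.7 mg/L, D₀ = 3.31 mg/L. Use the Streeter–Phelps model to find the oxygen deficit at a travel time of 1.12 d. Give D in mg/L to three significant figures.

k_d L₀/(k_r−k_d) = 0.265×20.7/(0.692−0.265) = 5.486/0.4270 = 12.85 mg/L.
e^(−k_d t) = e^(−0.265×1.120) = 0.7432; e^(−k_r t) = e^(−0.692×1.120) = 0.4607.
D = 12.85 × (0.7432 − 0.4607) + 3.31 × 0.4607 = 3.629 + 1.525 = 5.154 mg/L.

D ≈ 5.15 mg/L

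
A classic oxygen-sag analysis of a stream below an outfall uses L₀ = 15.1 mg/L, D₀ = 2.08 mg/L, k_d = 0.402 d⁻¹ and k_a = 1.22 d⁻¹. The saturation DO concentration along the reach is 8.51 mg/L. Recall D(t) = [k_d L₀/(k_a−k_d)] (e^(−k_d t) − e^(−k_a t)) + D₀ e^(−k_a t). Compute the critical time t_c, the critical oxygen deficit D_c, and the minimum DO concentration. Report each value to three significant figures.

t_c = [1/(k_a−k_d)] ln[(k_a/k_d)(1 − D₀(k_a−k_d)/(k_d L₀))]
= [1/(1.22−0.402)] ln[(1.22/0.402)(1 − 2.08×0.8180/(0.402×15.1))]
= (1/0.8180) ln[3.035 × 0.7197] = 1.222 × ln(2.184) = 1.222 × 0.7812 = 0.9551 d.
L(t_c) = L₀ e^(−k_d t_c) = 15.1 × 0.6812 = 10.29 mg/L, and at the critical point k_a D_c = k_d L, so D_c = (0.402/1.22) × 10.29 = 3.389 mg/L.
Minimum DO = C_s − D_c = 8.51 − 3.389 = 5.121 mg/L.

t_c ≈ 0.955 d; D_c ≈ 3.39 mg/L; min DO ≈ 5.12 mg/L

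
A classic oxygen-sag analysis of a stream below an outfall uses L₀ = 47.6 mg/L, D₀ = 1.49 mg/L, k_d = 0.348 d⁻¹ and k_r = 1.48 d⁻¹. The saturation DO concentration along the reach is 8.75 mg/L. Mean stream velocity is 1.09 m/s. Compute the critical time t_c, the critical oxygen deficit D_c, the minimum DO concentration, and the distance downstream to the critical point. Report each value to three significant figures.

At the critical point dD/dt = 0, so k_d L₀ e^(−k_d t) = k_r D. Substituting D(t) from the Streeter–Phelps equation and solving for t gives
t_c = ln[(k_r/k_d)(1 − D₀(k_r−k_d)/(k_d L₀))] / (k_r−k_d).
Here k_r−k_d = 1.132 d⁻¹ and 1 − D₀(k_r−k_d)/(k_d L₀) = 1 − 1.49×1.132/(0.348×47.6) = 0.8982, so
t_c = ln(4.253 × 0.8982) / 1.132 = 1.340 / 1.132 = 1.184 d.
L(t_c) = L₀ e^(−k_d t_c) = 47.6 × 0.6623 = 31.53 mg/L, and at the critical point k_r D_c = k_d L, so D_c = (0.348/1.48) × 31.53 = 7.413 mg/L.
Minimum DO = C_s − D_c = 8.75 − 7.413 = 1.337 mg/L.
x_c = v t_c = 1.09 m/s × 1.184 d × 86400 s/d = 111500 m ≈ 111 km.

t_c ≈ 1.18 d; D_c ≈ 7.41 mg/L; min DO ≈ 1.34 mg/L; x_c ≈ 111 km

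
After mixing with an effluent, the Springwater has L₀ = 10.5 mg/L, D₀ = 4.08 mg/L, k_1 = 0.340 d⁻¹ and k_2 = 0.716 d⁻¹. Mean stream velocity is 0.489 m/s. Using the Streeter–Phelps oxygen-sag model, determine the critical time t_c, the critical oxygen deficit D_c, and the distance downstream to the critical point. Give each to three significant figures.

t_c ≈ 0.487 d; D_c ≈ 4.23 mg/L; x_c ≈ 20.6 km

t_c = [1/(k_2−k_1)] ln[(k_2/k_1)(1 − D₀(k_2−k_1)/(k_1 L₀))]
= [1/(0.716−0.340)] ln[(0.716/0.340)(1 − 4.08×0.3760/(0.340×10.5))]
= (1/0.3760) ln[2.106 × 0.5703] = 2.660 × ln(1.201) = 2.660 × 0.1831 = 0.4870 d.
L(t_c) = L₀ e^(−k_1 t_c) = 10.5 × 0.8474 = 8.898 mg/L, and at the critical point k_2 D_c = k_1 L, so D_c = (0.340/0.716) × 8.898 = 4.225 mg/L.
x_c = v t_c = 0.489 m/s × 0.4870 d × 86400 s/d = 20580 m ≈ 20.6 km.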